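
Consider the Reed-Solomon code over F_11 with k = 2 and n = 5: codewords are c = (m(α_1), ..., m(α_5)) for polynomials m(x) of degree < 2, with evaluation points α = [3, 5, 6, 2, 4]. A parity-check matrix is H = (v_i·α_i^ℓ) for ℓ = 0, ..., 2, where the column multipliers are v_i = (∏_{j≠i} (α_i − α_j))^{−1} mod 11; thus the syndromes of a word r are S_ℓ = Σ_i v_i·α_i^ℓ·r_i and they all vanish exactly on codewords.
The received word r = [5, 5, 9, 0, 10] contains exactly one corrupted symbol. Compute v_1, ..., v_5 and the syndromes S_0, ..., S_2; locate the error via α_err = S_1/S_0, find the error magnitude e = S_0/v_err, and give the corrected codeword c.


S = (9, 1, 5), error at position 2, error magnitude e = 1, c = [5, 4, 9, 0, 10].

Step 1: column multipliers v_i = (∏_{j≠i}(α_i − α_j))^{−1} mod 11.
  i = 1 (α = 3): (3−5)(3−6)(3−2)(3−4) = (−2)·(−3)·1·(−1) = −6 ≡ 5, so v_1 = 5^{−1} = 9 (mod 11).
  i = 2 (α = 5): (5−3)(5−6)(5−2)(5−4) = 2·(−1)·3·1 = −6 ≡ 5, so v_2 = 5^{−1} = 9 (mod 11).
  i = 3 (α = 6): (6−3)(6−5)(6−2)(6−4) = 3·1·4·2 = 24 ≡ 2, so v_3 = 2^{−1} = 6 (mod 11).
  i = 4 (α = 2): (2−3)(2−5)(2−6)(2−4) = (−1)·(−3)·(−4)·(−2) = 24 ≡ 2, so v_4 = 2^{−1} = 6 (mod 11).
  i = 5 (α = 4): (4−3)(4−5)(4−6)(4−2) = 1·(−1)·(−2)·2 = 4 ≡ 4, so v_5 = 4^{−1} = 3 (mod 11).
  v = [9, 9, 6, 6, 3].
Step 2: syndromes of r = [5, 5, 9, 0, 10] (all sums mod 11).
  S_0 = Σ v_i r_i = 9·5 + 9·5 + 6·9 + 6·0 + 3·10 = 174 ≡ 9.
  S_1 = Σ v_i α_i r_i = 9·3·5 + 9·5·5 + 6·6·9 + 6·2·0 + 3·4·10 = 804 ≡ 1.
  α_i^2 mod 11 = [9, 3, 3, 4, 5].
  S_2 = Σ v_i α_i^2 r_i = 9·9·5 + 9·3·5 + 6·3·9 + 6·4·0 + 3·5·10 = 852 ≡ 5.
  S = (9, 1, 5) ≠ 0, so r is not a codeword (an error is present).
Step 3: locate the error. For a single error e at position i, S_ℓ = v_i·e·α_i^ℓ, so α_err = S_1/S_0.
  S_0^{−1} = 9^{−1} = 5 (mod 11), so α_err = 1·5 = 5 ≡ 5 = α_2. Error position i = 2.
  Consistency check: S_2/S_1 = 5·1 = 5 ≡ 5 = α_err ✓ (single-error assumption holds).
Step 4: error magnitude e = S_0/v_2 = S_0·∏_{j≠2}(α_2 − α_j) = 9·5 = 45 ≡ 1 (mod 11).
Step 5: correct position 2: c_2 = r_2 − e = 5 − 1 ≡ 4 (mod 11). Hence c = [5, 4, 9, 0, 10].
  Check: interpolating c through the α_i gives m(x) = 1 + 5·x (degree < 2) with m(α_i) = c_i for every i, so c is indeed a codeword.


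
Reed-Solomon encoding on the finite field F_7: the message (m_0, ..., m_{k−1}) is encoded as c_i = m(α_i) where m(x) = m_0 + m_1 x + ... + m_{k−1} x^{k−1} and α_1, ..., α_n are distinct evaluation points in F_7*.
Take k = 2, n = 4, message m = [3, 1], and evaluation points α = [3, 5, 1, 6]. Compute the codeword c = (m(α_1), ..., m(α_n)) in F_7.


c = [6, 1, 4, 2]

Message polynomial: m(x) = 3 + 1·x (mod 7).
For each evaluation point α_i, compute m(α_i) mod 7:
  α_1 = 3: Horner steps 1 → 6, so m(3) = 6.
  α_2 = 5: Horner steps 1 → 1, so m(5) = 1.
  α_3 = 1: Horner steps 1 → 4, so m(1) = 4.
  α_4 = 6: Horner steps 1 → 2, so m(6) = 2.
Codeword c = [6, 1, 4, 2] ∈ F_7^4.


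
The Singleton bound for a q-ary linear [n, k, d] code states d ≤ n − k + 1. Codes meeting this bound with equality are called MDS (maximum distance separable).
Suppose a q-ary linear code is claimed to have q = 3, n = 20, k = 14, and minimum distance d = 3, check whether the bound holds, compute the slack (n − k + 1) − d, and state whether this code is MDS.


Singleton RHS = n − k + 1 = 7, slack = 4, bound satisfied, not MDS.

Singleton bound: d ≤ n − k + 1.
Here n = 20, k = 14, so n − k + 1 = 7.
Given d = 3, check d ≤ 7: YES.
Slack = (n − k + 1) − d = 4.
The code is NOT MDS (slack = 4 > 0).
Description: the claimed parameters are [20, 14, 3]_3; such a code would be non-MDS.


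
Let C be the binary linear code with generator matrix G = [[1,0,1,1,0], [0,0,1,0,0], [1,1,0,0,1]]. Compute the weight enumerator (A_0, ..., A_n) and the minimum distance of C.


Weight distribution: A_0 = 1, A_1 = 1, A_2 = 1, A_3 = 3, A_4 = 2. Minimum distance d = 1.

Enumerate all 2^3 = 8 messages m ∈ F_2^3.
For each, compute codeword c = mG in F_2^5, then tally its weight.
  m = 000 → c = 00000, weight = 0.
  m = 100 → c = 10110, weight = 3.
  m = 010 → c = 00100, weight = 1.
  m = 110 → c = 10010, weight = 2.
  m = 001 → c = 11001, weight = 3.
  m = 101 → c = 01111, weight = 4.
  m = 011 → c = 11101, weight = 4.
  m = 111 → c = 01011, weight = 3.
Tally weights:
  weight 0: 1 codewords.
  weight 1: 1 codewords.
  weight 2: 1 codewords.
  weight 3: 3 codewords.
  weight 4: 2 codewords.
Minimum distance d = smallest w > 0 with A_w > 0 = 1.
Sanity: Σ A_w = 8 = 2^3 = 8 ✓.


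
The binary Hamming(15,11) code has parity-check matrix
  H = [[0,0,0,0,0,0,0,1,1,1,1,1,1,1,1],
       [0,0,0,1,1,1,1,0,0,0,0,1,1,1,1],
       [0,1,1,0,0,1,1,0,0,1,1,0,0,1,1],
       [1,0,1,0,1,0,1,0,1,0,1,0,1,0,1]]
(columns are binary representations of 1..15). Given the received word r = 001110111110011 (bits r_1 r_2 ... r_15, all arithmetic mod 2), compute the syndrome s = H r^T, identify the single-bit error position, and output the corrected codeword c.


s = (0, 1, 0, 0)^T, error position = 4, corrected codeword c = 001010111110011

Compute s = H r^T mod 2 one row at a time:
  s_1 = 1 + 1 + 1 + 1 + 0 + 0 + 1 + 1 = 6 ≡ 0 (mod 2).
  s_2 = 1 + 1 + 0 + 1 + 0 + 0 + 1 + 1 = 5 ≡ 1 (mod 2).
  s_3 = 0 + 1 + 0 + 1 + 1 + 1 + 1 + 1 = 6 ≡ 0 (mod 2).
  s_4 = 0 + 1 + 1 + 1 + 1 + 1 + 0 + 1 = 6 ≡ 0 (mod 2).
s = (0, 1, 0, 0)^T — this equals column 4 of H (binary 0100), so error is at position 4.
Correct: flip bit 4 of r = 001110111110011 to get c = 001010111110011.


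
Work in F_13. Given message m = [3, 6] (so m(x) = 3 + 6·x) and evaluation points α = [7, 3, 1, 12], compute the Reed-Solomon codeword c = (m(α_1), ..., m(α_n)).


c = [6, 8, 9, 10]

Message polynomial: m(x) = 3 + 6·x (mod 13).
For each evaluation point α_i, compute m(α_i) mod 13:
  α_1 = 7: Horner steps 6 → 6, so m(7) = 6.
  α_2 = 3: Horner steps 6 → 8, so m(3) = 8.
  α_3 = 1: Horner steps 6 → 9, so m(1) = 9.
  α_4 = 12: Horner steps 6 → 10, so m(12) = 10.
Codeword c = [6, 8, 9, 10] ∈ F_13^4.


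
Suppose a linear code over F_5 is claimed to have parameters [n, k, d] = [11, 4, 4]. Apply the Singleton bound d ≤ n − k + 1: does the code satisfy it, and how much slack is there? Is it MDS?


Singleton RHS = n − k + 1 = 8, slack = 4, bound satisfied, not MDS.

Singleton bound: d ≤ n − k + 1.
Here n = 11, k = 4, so n − k + 1 = 8.
Given d = 4, check d ≤ 8: YES.
Slack = (n − k + 1) − d = 4.
The code is NOT MDS (slack = 4 > 0).
Description: the claimed parameters are [11, 4, 4]_5; such a code would be non-MDS.


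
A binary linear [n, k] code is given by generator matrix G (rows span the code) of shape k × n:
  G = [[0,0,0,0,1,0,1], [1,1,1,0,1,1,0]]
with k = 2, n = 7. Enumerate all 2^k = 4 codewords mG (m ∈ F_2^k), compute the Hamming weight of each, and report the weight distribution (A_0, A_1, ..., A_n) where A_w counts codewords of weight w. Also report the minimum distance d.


Weight distribution: A_0 = 1, A_2 = 1, A_5 = 2. Minimum distance d = 2.

Enumerate all 2^2 = 4 messages m ∈ F_2^2.
For each, compute codeword c = mG in F_2^7, then tally its weight.
  m = 00 → c = 0000000, weight = 0.
  m = 10 → c = 0000101, weight = 2.
  m = 01 → c = 1110110, weight = 5.
  m = 11 → c = 1110011, weight = 5.
Tally weights:
  weight 0: 1 codewords.
  weight 2: 1 codewords.
  weight 5: 2 codewords.
Minimum distance d = smallest w > 0 with A_w > 0 = 2.
Sanity: Σ A_w = 4 = 2^2 = 4 ✓.


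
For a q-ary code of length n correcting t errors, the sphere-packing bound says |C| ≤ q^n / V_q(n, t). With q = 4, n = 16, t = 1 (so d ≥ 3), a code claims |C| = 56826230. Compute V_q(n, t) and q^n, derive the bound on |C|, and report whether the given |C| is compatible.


V_q(n, t) = 49, q^n = 4294967296, Hamming bound = 87652393, |C| = 56826230 ≤ bound (satisfied).

Step 1: Compute V_q(n, t) = Σ_{j=0}^1 C(n, j) (q−1)^j.
  j = 0: C(16,0)·(3)^0 = 1·1 = 1.
  j = 1: C(16,1)·(3)^1 = 16·3 = 48.
  V_q(n, t) = 1 + 48 = 49.
Step 2: q^n = 4^16 = 4294967296.
Step 3: Hamming bound ⌊q^n / V_q(n,t)⌋ = ⌊4294967296/49⌋ = 87652393.
Step 4: Compare |C| = 56826230 to 87652393: satisfied.
The claimed |C| lies below the Hamming bound.


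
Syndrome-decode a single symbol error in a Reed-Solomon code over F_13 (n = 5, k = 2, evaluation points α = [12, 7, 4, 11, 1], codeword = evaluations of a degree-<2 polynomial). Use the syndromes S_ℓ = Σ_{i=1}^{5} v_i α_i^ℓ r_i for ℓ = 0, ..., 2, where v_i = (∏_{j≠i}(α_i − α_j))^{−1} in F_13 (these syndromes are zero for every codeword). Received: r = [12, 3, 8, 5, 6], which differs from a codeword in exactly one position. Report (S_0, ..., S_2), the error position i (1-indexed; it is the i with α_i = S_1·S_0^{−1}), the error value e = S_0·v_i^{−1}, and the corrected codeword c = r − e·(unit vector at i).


S = (8, 8, 8), error at position 5, error magnitude e = 6, c = [12, 3, 8, 5, 0].

Step 1: column multipliers v_i = (∏_{j≠i}(α_i − α_j))^{−1} mod 13.
  i = 1 (α = 12): (12−7)(12−4)(12−11)(12−1) = 5·8·1·11 = 440 ≡ 11, so v_1 = 11^{−1} = 6 (mod 13).
  i = 2 (α = 7): (7−12)(7−4)(7−11)(7−1) = (−5)·3·(−4)·6 = 360 ≡ 9, so v_2 = 9^{−1} = 3 (mod 13).
  i = 3 (α = 4): (4−12)(4−7)(4−11)(4−1) = (−8)·(−3)·(−7)·3 = −504 ≡ 3, so v_3 = 3^{−1} = 9 (mod 13).
  i = 4 (α = 11): (11−12)(11−7)(11−4)(11−1) = (−1)·4·7·10 = −280 ≡ 6, so v_4 = 6^{−1} = 11 (mod 13).
  i = 5 (α = 1): (1−12)(1−7)(1−4)(1−11) = (−11)·(−6)·(−3)·(−10) = 1980 ≡ 4, so v_5 = 4^{−1} = 10 (mod 13).
  v = [6, 3, 9, 11, 10].
Step 2: syndromes of r = [12, 3, 8, 5, 6] (all sums mod 13).
  S_0 = Σ v_i r_i = 6·12 + 3·3 + 9·8 + 11·5 + 10·6 = 268 ≡ 8.
  S_1 = Σ v_i α_i r_i = 6·12·12 + 3·7·3 + 9·4·8 + 11·11·5 + 10·1·6 = 1880 ≡ 8.
  α_i^2 mod 13 = [1, 10, 3, 4, 1].
  S_2 = Σ v_i α_i^2 r_i = 6·1·12 + 3·10·3 + 9·3·8 + 11·4·5 + 10·1·6 = 658 ≡ 8.
  S = (8, 8, 8) ≠ 0, so r is not a codeword (an error is present).
Step 3: locate the error. For a single error e at position i, S_ℓ = v_i·e·α_i^ℓ, so α_err = S_1/S_0.
  S_0^{−1} = 8^{−1} = 5 (mod 13), so α_err = 8·5 = 40 ≡ 1 = α_5. Error position i = 5.
  Consistency check: S_2/S_1 = 8·5 = 40 ≡ 1 = α_err ✓ (single-error assumption holds).
Step 4: error magnitude e = S_0/v_5 = S_0·∏_{j≠5}(α_5 − α_j) = 8·4 = 32 ≡ 6 (mod 13).
Step 5: correct position 5: c_5 = r_5 − e = 6 − 6 ≡ 0 (mod 13). Hence c = [12, 3, 8, 5, 0].
  Check: interpolating c through the α_i gives m(x) = 6 + 7·x (degree < 2) with m(α_i) = c_i for every i, so c is indeed a codeword.


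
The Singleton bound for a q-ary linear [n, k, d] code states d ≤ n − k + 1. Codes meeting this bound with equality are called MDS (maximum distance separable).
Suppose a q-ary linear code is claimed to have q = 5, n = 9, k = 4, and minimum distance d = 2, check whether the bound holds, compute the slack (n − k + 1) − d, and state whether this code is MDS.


Singleton RHS = n − k + 1 = 6, slack = 4, bound satisfied, not MDS.

Singleton bound: d ≤ n − k + 1.
Here n = 9, k = 4, so n − k + 1 = 6.
Given d = 2, check d ≤ 6: YES.
Slack = (n − k + 1) − d = 4.
The code is NOT MDS (slack = 4 > 0).
Description: the claimed parameters are [9, 4, 2]_5; such a code would be non-MDS.


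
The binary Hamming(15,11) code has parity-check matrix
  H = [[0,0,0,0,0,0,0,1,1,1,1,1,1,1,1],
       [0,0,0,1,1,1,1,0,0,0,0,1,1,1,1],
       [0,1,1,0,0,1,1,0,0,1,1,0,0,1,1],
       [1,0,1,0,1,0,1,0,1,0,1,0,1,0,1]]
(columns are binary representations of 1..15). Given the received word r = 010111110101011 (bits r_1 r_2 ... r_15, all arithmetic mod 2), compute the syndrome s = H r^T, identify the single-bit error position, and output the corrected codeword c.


s = (1, 1, 0, 1)^T, error position = 13, corrected codeword c = 010111110101111

Compute s = H r^T mod 2 one row at a time:
  s_1 = 1 + 0 + 1 + 0 + 1 + 0 + 1 + 1 = 5 ≡ 1 (mod 2).
  s_2 = 1 + 1 + 1 + 1 + 1 + 0 + 1 + 1 = 7 ≡ 1 (mod 2).
  s_3 = 1 + 0 + 1 + 1 + 1 + 0 + 1 + 1 = 6 ≡ 0 (mod 2).
  s_4 = 0 + 0 + 1 + 1 + 0 + 0 + 0 + 1 = 3 ≡ 1 (mod 2).
s = (1, 1, 0, 1)^T — this equals column 13 of H (binary 1101), so error is at position 13.
Correct: flip bit 13 of r = 010111110101011 to get c = 010111110101111.


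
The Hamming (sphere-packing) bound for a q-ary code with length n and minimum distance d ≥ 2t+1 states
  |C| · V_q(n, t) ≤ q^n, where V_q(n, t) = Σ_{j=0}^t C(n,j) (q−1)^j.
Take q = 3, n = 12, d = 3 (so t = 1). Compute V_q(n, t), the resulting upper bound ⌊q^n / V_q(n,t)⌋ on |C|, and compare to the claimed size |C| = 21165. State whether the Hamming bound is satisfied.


V_q(n, t) = 25, q^n = 531441, Hamming bound = 21257, |C| = 21165 ≤ bound (satisfied).

Step 1: Compute V_q(n, t) = Σ_{j=0}^1 C(n, j) (q−1)^j.
  j = 0: C(12,0)·(2)^0 = 1·1 = 1.
  j = 1: C(12,1)·(2)^1 = 12·2 = 24.
  V_q(n, t) = 1 + 24 = 25.
Step 2: q^n = 3^12 = 531441.
Step 3: Hamming bound ⌊q^n / V_q(n,t)⌋ = ⌊531441/25⌋ = 21257.
Step 4: Compare |C| = 21165 to 21257: satisfied.
The claimed |C| lies below the Hamming bound.


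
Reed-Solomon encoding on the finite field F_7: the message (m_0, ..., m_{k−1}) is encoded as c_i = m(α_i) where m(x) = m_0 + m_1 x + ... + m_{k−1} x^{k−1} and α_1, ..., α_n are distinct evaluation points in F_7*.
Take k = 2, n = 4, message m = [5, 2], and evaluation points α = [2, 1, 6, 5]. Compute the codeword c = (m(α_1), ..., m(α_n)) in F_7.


c = [2, 0, 3, 1]

Message polynomial: m(x) = 5 + 2·x (mod 7).
For each evaluation point α_i, compute m(α_i) mod 7:
  α_1 = 2: Horner steps 2 → 2, so m(2) = 2.
  α_2 = 1: Horner steps 2 → 0, so m(1) = 0.
  α_3 = 6: Horner steps 2 → 3, so m(6) = 3.
  α_4 = 5: Horner steps 2 → 1, so m(5) = 1.
Codeword c = [2, 0, 3, 1] ∈ F_7^4.


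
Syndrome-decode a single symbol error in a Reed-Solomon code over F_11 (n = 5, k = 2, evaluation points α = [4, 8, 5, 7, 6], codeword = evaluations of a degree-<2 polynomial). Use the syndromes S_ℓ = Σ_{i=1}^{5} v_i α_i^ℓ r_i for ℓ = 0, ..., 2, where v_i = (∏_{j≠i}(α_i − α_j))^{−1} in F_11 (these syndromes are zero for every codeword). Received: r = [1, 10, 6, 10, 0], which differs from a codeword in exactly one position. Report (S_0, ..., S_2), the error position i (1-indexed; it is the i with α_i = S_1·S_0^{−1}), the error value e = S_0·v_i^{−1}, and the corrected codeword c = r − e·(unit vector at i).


S = (1, 7, 5), error at position 4, error magnitude e = 5, c = [1, 10, 6, 5, 0].

Step 1: column multipliers v_i = (∏_{j≠i}(α_i − α_j))^{−1} mod 11.
  i = 1 (α = 4): (4−8)(4−5)(4−7)(4−6) = (−4)·(−1)·(−3)·(−2) = 24 ≡ 2, so v_1 = 2^{−1} = 6 (mod 11).
  i = 2 (α = 8): (8−4)(8−5)(8−7)(8−6) = 4·3·1·2 = 24 ≡ 2, so v_2 = 2^{−1} = 6 (mod 11).
  i = 3 (α = 5): (5−4)(5−8)(5−7)(5−6) = 1·(−3)·(−2)·(−1) = −6 ≡ 5, so v_3 = 5^{−1} = 9 (mod 11).
  i = 4 (α = 7): (7−4)(7−8)(7−5)(7−6) = 3·(−1)·2·1 = −6 ≡ 5, so v_4 = 5^{−1} = 9 (mod 11).
  i = 5 (α = 6): (6−4)(6−8)(6−5)(6−7) = 2·(−2)·1·(−1) = 4 ≡ 4, so v_5 = 4^{−1} = 3 (mod 11).
  v = [6, 6, 9, 9, 3].
Step 2: syndromes of r = [1, 10, 6, 10, 0] (all sums mod 11).
  S_0 = Σ v_i r_i = 6·1 + 6·10 + 9·6 + 9·10 + 3·0 = 210 ≡ 1.
  S_1 = Σ v_i α_i r_i = 6·4·1 + 6·8·10 + 9·5·6 + 9·7·10 + 3·6·0 = 1404 ≡ 7.
  α_i^2 mod 11 = [5, 9, 3, 5, 3].
  S_2 = Σ v_i α_i^2 r_i = 6·5·1 + 6·9·10 + 9·3·6 + 9·5·10 + 3·3·0 = 1182 ≡ 5.
  S = (1, 7, 5) ≠ 0, so r is not a codeword (an error is present).
Step 3: locate the error. For a single error e at position i, S_ℓ = v_i·e·α_i^ℓ, so α_err = S_1/S_0.
  S_0^{−1} = 1^{−1} = 1 (mod 11), so α_err = 7·1 = 7 ≡ 7 = α_4. Error position i = 4.
  Consistency check: S_2/S_1 = 5·8 = 40 ≡ 7 = α_err ✓ (single-error assumption holds).
Step 4: error magnitude e = S_0/v_4 = S_0·∏_{j≠4}(α_4 − α_j) = 1·5 = 5 ≡ 5 (mod 11).
Step 5: correct position 4: c_4 = r_4 − e = 10 − 5 ≡ 5 (mod 11). Hence c = [1, 10, 6, 5, 0].
  Check: interpolating c through the α_i gives m(x) = 3 + 5·x (degree < 2) with m(α_i) = c_i for every i, so c is indeed a codeword.


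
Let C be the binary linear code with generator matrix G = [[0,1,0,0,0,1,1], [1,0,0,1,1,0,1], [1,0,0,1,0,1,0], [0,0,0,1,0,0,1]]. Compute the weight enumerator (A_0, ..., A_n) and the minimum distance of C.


Weight distribution: A_0 = 1, A_2 = 4, A_3 = 6, A_4 = 3, A_5 = 2. Minimum distance d = 2.

Enumerate all 2^4 = 16 messages m ∈ F_2^4.
For each, compute codeword c = mG in F_2^7, then tally its weight.
  m = 0000 → c = 0000000, weight = 0.
  m = 1000 → c = 0100011, weight = 3.
  m = 0100 → c = 1001101, weight = 4.
  m = 1100 → c = 1101110, weight = 5.
  m = 0010 → c = 1001010, weight = 3.
  m = 1010 → c = 1101001, weight = 4.
  m = 0110 → c = 0000111, weight = 3.
  m = 1110 → c = 0100100, weight = 2.
  m = 0001 → c = 0001001, weight = 2.
  m = 1001 → c = 0101010, weight = 3.
  m = 0101 → c = 1000100, weight = 2.
  m = 1101 → c = 1100111, weight = 5.
  m = 0011 → c = 1000011, weight = 3.
  m = 1011 → c = 1100000, weight = 2.
  m = 0111 → c = 0001110, weight = 3.
  m = 1111 → c = 0101101, weight = 4.
Tally weights:
  weight 0: 1 codewords.
  weight 2: 4 codewords.
  weight 3: 6 codewords.
  weight 4: 3 codewords.
  weight 5: 2 codewords.
Minimum distance d = smallest w > 0 with A_w > 0 = 2.
Sanity: Σ A_w = 16 = 2^4 = 16 ✓.


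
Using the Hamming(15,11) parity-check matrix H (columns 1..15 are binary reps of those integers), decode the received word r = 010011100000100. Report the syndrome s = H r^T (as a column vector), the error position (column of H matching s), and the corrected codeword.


s = (1, 0, 1, 1)^T, error position = 11, corrected codeword c = 010011100010100

Compute s = H r^T mod 2 one row at a time:
  s_1 = 0 + 0 + 0 + 0 + 0 + 1 + 0 + 0 = 1 ≡ 1 (mod 2).
  s_2 = 0 + 1 + 1 + 1 + 0 + 1 + 0 + 0 = 4 ≡ 0 (mod 2).
  s_3 = 1 + 0 + 1 + 1 + 0 + 0 + 0 + 0 = 3 ≡ 1 (mod 2).
  s_4 = 0 + 0 + 1 + 1 + 0 + 0 + 1 + 0 = 3 ≡ 1 (mod 2).
s = (1, 0, 1, 1)^T — this equals column 11 of H (binary 1011), so error is at position 11.
Correct: flip bit 11 of r = 010011100000100 to get c = 010011100010100.


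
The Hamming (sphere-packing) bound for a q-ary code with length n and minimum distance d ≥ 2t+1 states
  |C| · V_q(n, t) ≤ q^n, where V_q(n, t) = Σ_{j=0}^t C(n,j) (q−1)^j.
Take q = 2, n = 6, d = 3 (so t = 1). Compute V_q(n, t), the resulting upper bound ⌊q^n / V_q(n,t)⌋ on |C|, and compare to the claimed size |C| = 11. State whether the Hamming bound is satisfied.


V_q(n, t) = 7, q^n = 64, Hamming bound = 9, |C| = 11 > bound (violated).

Step 1: Compute V_q(n, t) = Σ_{j=0}^1 C(n, j) (q−1)^j.
  j = 0: C(6,0)·(1)^0 = 1·1 = 1.
  j = 1: C(6,1)·(1)^1 = 6·1 = 6.
  V_q(n, t) = 1 + 6 = 7.
Step 2: q^n = 2^6 = 64.
Step 3: Hamming bound ⌊q^n / V_q(n,t)⌋ = ⌊64/7⌋ = 9.
Step 4: Compare |C| = 11 to 9: violated.
The claimed |C| lies above the Hamming bound, so no 2-ary code of length 6 with d ≥ 3 can have 11 codewords.


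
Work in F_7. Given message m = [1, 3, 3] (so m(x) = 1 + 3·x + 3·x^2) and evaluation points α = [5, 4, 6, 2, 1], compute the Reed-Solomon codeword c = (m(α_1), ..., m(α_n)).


c = [0, 5, 1, 5, 0]

Message polynomial: m(x) = 1 + 3·x + 3·x^2 (mod 7).
For each evaluation point α_i, compute m(α_i) mod 7:
  α_1 = 5: Horner steps 3 → 4 → 0, so m(5) = 0.
  α_2 = 4: Horner steps 3 → 1 → 5, so m(4) = 5.
  α_3 = 6: Horner steps 3 → 0 → 1, so m(6) = 1.
  α_4 = 2: Horner steps 3 → 2 → 5, so m(2) = 5.
  α_5 = 1: Horner steps 3 → 6 → 0, so m(1) = 0.
Codeword c = [0, 5, 1, 5, 0] ∈ F_7^5.


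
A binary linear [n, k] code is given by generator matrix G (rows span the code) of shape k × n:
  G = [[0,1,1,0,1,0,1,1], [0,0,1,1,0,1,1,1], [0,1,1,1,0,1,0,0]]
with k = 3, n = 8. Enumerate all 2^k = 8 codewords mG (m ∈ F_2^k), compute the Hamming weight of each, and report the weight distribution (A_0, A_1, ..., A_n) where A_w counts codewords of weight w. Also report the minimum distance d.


Weight distribution: A_0 = 1, A_2 = 1, A_3 = 1, A_4 = 2, A_5 = 3. Minimum distance d = 2.

Enumerate all 2^3 = 8 messages m ∈ F_2^3.
For each, compute codeword c = mG in F_2^8, then tally its weight.
  m = 000 → c = 00000000, weight = 0.
  m = 100 → c = 01101011, weight = 5.
  m = 010 → c = 00110111, weight = 5.
  m = 110 → c = 01011100, weight = 4.
  m = 001 → c = 01110100, weight = 4.
  m = 101 → c = 00011111, weight = 5.
  m = 011 → c = 01000011, weight = 3.
  m = 111 → c = 00101000, weight = 2.
Tally weights:
  weight 0: 1 codewords.
  weight 2: 1 codewords.
  weight 3: 1 codewords.
  weight 4: 2 codewords.
  weight 5: 3 codewords.
Minimum distance d = smallest w > 0 with A_w > 0 = 2.
Sanity: Σ A_w = 8 = 2^3 = 8 ✓.


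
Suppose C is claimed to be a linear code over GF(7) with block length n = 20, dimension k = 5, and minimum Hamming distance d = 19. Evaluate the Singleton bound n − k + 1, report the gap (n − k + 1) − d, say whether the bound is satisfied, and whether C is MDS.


Singleton RHS = n − k + 1 = 16, slack = -3, bound violated (no such code; not MDS).

Singleton bound: d ≤ n − k + 1.
Here n = 20, k = 5, so n − k + 1 = 16.
Given d = 19, check d ≤ 16: NO.
Slack = (n − k + 1) − d = -3.
The slack is negative: d = 19 exceeds n − k + 1 = 16 by 3, so the Singleton bound is violated and no linear [20, 5, 19]_7 code can exist. In particular it is not MDS (MDS requires d = n − k + 1 exactly).
Description: the claimed parameters are [20, 5, 19]_7; such a code would be impossible (violates the Singleton bound).


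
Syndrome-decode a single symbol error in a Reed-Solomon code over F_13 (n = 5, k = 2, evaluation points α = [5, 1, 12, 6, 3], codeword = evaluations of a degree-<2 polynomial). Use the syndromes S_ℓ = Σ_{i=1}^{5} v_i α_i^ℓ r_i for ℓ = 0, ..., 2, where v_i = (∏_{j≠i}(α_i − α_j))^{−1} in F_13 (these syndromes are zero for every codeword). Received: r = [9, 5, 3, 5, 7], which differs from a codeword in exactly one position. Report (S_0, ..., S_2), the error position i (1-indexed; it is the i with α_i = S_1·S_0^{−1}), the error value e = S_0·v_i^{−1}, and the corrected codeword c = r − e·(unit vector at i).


S = (8, 9, 2), error at position 4, error magnitude e = 8, c = [9, 5, 3, 10, 7].

Step 1: column multipliers v_i = (∏_{j≠i}(α_i − α_j))^{−1} mod 13.
  i = 1 (α = 5): (5−1)(5−12)(5−6)(5−3) = 4·(−7)·(−1)·2 = 56 ≡ 4, so v_1 = 4^{−1} = 10 (mod 13).
  i = 2 (α = 1): (1−5)(1−12)(1−6)(1−3) = (−4)·(−11)·(−5)·(−2) = 440 ≡ 11, so v_2 = 11^{−1} = 6 (mod 13).
  i = 3 (α = 12): (12−5)(12−1)(12−6)(12−3) = 7·11·6·9 = 4158 ≡ 11, so v_3 = 11^{−1} = 6 (mod 13).
  i = 4 (α = 6): (6−5)(6−1)(6−12)(6−3) = 1·5·(−6)·3 = −90 ≡ 1, so v_4 = 1^{−1} = 1 (mod 13).
  i = 5 (α = 3): (3−5)(3−1)(3−12)(3−6) = (−2)·2·(−9)·(−3) = −108 ≡ 9, so v_5 = 9^{−1} = 3 (mod 13).
  v = [10, 6, 6, 1, 3].
Step 2: syndromes of r = [9, 5, 3, 5, 7] (all sums mod 13).
  S_0 = Σ v_i r_i = 10·9 + 6·5 + 6·3 + 1·5 + 3·7 = 164 ≡ 8.
  S_1 = Σ v_i α_i r_i = 10·5·9 + 6·1·5 + 6·12·3 + 1·6·5 + 3·3·7 = 789 ≡ 9.
  α_i^2 mod 13 = [12, 1, 1, 10, 9].
  S_2 = Σ v_i α_i^2 r_i = 10·12·9 + 6·1·5 + 6·1·3 + 1·10·5 + 3·9·7 = 1367 ≡ 2.
  S = (8, 9, 2) ≠ 0, so r is not a codeword (an error is present).
Step 3: locate the error. For a single error e at position i, S_ℓ = v_i·e·α_i^ℓ, so α_err = S_1/S_0.
  S_0^{−1} = 8^{−1} = 5 (mod 13), so α_err = 9·5 = 45 ≡ 6 = α_4. Error position i = 4.
  Consistency check: S_2/S_1 = 2·3 = 6 ≡ 6 = α_err ✓ (single-error assumption holds).
Step 4: error magnitude e = S_0/v_4 = S_0·∏_{j≠4}(α_4 − α_j) = 8·1 = 8 ≡ 8 (mod 13).
Step 5: correct position 4: c_4 = r_4 − e = 5 − 8 ≡ 10 (mod 13). Hence c = [9, 5, 3, 10, 7].
  Check: interpolating c through the α_i gives m(x) = 4 + 1·x (degree < 2) with m(α_i) = c_i for every i, so c is indeed a codeword.


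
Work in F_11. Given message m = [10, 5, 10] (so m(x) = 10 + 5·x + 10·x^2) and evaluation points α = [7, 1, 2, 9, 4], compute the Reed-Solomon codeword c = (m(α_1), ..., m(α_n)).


c = [7, 3, 5, 7, 3]

Message polynomial: m(x) = 10 + 5·x + 10·x^2 (mod 11).
For each evaluation point α_i, compute m(α_i) mod 11:
  α_1 = 7: Horner steps 10 → 9 → 7, so m(7) = 7.
  α_2 = 1: Horner steps 10 → 4 → 3, so m(1) = 3.
  α_3 = 2: Horner steps 10 → 3 → 5, so m(2) = 5.
  α_4 = 9: Horner steps 10 → 7 → 7, so m(9) = 7.
  α_5 = 4: Horner steps 10 → 1 → 3, so m(4) = 3.
Codeword c = [7, 3, 5, 7, 3] ∈ F_11^5.


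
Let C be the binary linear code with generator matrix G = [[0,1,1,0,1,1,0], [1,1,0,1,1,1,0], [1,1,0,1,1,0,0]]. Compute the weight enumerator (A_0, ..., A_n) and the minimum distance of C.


Weight distribution: A_0 = 1, A_1 = 1, A_3 = 2, A_4 = 3, A_5 = 1. Minimum distance d = 1.

Enumerate all 2^3 = 8 messages m ∈ F_2^3.
For each, compute codeword c = mG in F_2^7, then tally its weight.
  m = 000 → c = 0000000, weight = 0.
  m = 100 → c = 0110110, weight = 4.
  m = 010 → c = 1101110, weight = 5.
  m = 110 → c = 1011000, weight = 3.
  m = 001 → c = 1101100, weight = 4.
  m = 101 → c = 1011010, weight = 4.
  m = 011 → c = 0000010, weight = 1.
  m = 111 → c = 0110100, weight = 3.
Tally weights:
  weight 0: 1 codewords.
  weight 1: 1 codewords.
  weight 3: 2 codewords.
  weight 4: 3 codewords.
  weight 5: 1 codewords.
Minimum distance d = smallest w > 0 with A_w > 0 = 1.
Sanity: Σ A_w = 8 = 2^3 = 8 ✓.


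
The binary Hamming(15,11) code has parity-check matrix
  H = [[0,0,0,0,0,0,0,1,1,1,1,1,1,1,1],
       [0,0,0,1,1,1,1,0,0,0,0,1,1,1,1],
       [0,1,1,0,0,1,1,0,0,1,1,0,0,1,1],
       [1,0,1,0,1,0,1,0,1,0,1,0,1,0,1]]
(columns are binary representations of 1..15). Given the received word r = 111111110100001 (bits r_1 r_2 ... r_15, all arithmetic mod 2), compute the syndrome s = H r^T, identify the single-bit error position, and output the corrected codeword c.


s = (1, 1, 0, 1)^T, error position = 13, corrected codeword c = 111111110100101

Compute s = H r^T mod 2 one row at a time:
  s_1 = 1 + 0 + 1 + 0 + 0 + 0 + 0 + 1 = 3 ≡ 1 (mod 2).
  s_2 = 1 + 1 + 1 + 1 + 0 + 0 + 0 + 1 = 5 ≡ 1 (mod 2).
  s_3 = 1 + 1 + 1 + 1 + 1 + 0 + 0 + 1 = 6 ≡ 0 (mod 2).
  s_4 = 1 + 1 + 1 + 1 + 0 + 0 + 0 + 1 = 5 ≡ 1 (mod 2).
s = (1, 1, 0, 1)^T — this equals column 13 of H (binary 1101), so error is at position 13.
Correct: flip bit 13 of r = 111111110100001 to get c = 111111110100101.


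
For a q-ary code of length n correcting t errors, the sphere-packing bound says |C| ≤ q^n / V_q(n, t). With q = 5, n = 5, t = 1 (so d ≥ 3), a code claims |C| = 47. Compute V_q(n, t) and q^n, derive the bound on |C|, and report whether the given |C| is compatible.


V_q(n, t) = 21, q^n = 3125, Hamming bound = 148, |C| = 47 ≤ bound (satisfied).

Step 1: Compute V_q(n, t) = Σ_{j=0}^1 C(n, j) (q−1)^j.
  j = 0: C(5,0)·(4)^0 = 1·1 = 1.
  j = 1: C(5,1)·(4)^1 = 5·4 = 20.
  V_q(n, t) = 1 + 20 = 21.
Step 2: q^n = 5^5 = 3125.
Step 3: Hamming bound ⌊q^n / V_q(n,t)⌋ = ⌊3125/21⌋ = 148.
Step 4: Compare |C| = 47 to 148: satisfied.
The claimed |C| lies below the Hamming bound.


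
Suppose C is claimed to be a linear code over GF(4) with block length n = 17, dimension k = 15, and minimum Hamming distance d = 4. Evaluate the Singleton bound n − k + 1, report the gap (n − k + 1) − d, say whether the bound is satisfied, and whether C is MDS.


Singleton RHS = n − k + 1 = 3, slack = -1, bound violated (no such code; not MDS).

Singleton bound: d ≤ n − k + 1.
Here n = 17, k = 15, so n − k + 1 = 3.
Given d = 4, check d ≤ 3: NO.
Slack = (n − k + 1) − d = -1.
The slack is negative: d = 4 exceeds n − k + 1 = 3 by 1, so the Singleton bound is violated and no linear [17, 15, 4]_4 code can exist. In particular it is not MDS (MDS requires d = n − k + 1 exactly).
Description: the claimed parameters are [17, 15, 4]_4; such a code would be impossible (violates the Singleton bound).


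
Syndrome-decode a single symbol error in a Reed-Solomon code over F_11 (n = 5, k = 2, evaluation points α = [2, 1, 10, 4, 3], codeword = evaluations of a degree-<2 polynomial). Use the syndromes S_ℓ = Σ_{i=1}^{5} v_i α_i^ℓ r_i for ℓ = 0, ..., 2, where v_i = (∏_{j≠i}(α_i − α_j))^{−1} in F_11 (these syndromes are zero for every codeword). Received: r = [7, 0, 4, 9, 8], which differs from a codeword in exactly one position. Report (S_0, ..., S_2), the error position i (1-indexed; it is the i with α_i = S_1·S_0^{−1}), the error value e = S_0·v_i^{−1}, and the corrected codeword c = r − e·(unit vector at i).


S = (6, 6, 6), error at position 2, error magnitude e = 5, c = [7, 6, 4, 9, 8].

Step 1: column multipliers v_i = (∏_{j≠i}(α_i − α_j))^{−1} mod 11.
  i = 1 (α = 2): (2−1)(2−10)(2−4)(2−3) = 1·(−8)·(−2)·(−1) = −16 ≡ 6, so v_1 = 6^{−1} = 2 (mod 11).
  i = 2 (α = 1): (1−2)(1−10)(1−4)(1−3) = (−1)·(−9)·(−3)·(−2) = 54 ≡ 10, so v_2 = 10^{−1} = 10 (mod 11).
  i = 3 (α = 10): (10−2)(10−1)(10−4)(10−3) = 8·9·6·7 = 3024 ≡ 10, so v_3 = 10^{−1} = 10 (mod 11).
  i = 4 (α = 4): (4−2)(4−1)(4−10)(4−3) = 2·3·(−6)·1 = −36 ≡ 8, so v_4 = 8^{−1} = 7 (mod 11).
  i = 5 (α = 3): (3−2)(3−1)(3−10)(3−4) = 1·2·(−7)·(−1) = 14 ≡ 3, so v_5 = 3^{−1} = 4 (mod 11).
  v = [2, 10, 10, 7, 4].
Step 2: syndromes of r = [7, 0, 4, 9, 8] (all sums mod 11).
  S_0 = Σ v_i r_i = 2·7 + 10·0 + 10·4 + 7·9 + 4·8 = 149 ≡ 6.
  S_1 = Σ v_i α_i r_i = 2·2·7 + 10·1·0 + 10·10·4 + 7·4·9 + 4·3·8 = 776 ≡ 6.
  α_i^2 mod 11 = [4, 1, 1, 5, 9].
  S_2 = Σ v_i α_i^2 r_i = 2·4·7 + 10·1·0 + 10·1·4 + 7·5·9 + 4·9·8 = 699 ≡ 6.
  S = (6, 6, 6) ≠ 0, so r is not a codeword (an error is present).
Step 3: locate the error. For a single error e at position i, S_ℓ = v_i·e·α_i^ℓ, so α_err = S_1/S_0.
  S_0^{−1} = 6^{−1} = 2 (mod 11), so α_err = 6·2 = 12 ≡ 1 = α_2. Error position i = 2.
  Consistency check: S_2/S_1 = 6·2 = 12 ≡ 1 = α_err ✓ (single-error assumption holds).
Step 4: error magnitude e = S_0/v_2 = S_0·∏_{j≠2}(α_2 − α_j) = 6·10 = 60 ≡ 5 (mod 11).
Step 5: correct position 2: c_2 = r_2 − e = 0 − 5 ≡ 6 (mod 11). Hence c = [7, 6, 4, 9, 8].
  Check: interpolating c through the α_i gives m(x) = 5 + 1·x (degree < 2) with m(α_i) = c_i for every i, so c is indeed a codeword.


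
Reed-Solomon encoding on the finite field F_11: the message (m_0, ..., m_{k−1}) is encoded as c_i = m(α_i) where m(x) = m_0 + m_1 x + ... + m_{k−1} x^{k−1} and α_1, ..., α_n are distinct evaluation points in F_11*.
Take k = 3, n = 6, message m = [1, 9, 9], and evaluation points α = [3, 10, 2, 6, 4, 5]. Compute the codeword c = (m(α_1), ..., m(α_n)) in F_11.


c = [10, 1, 0, 5, 5, 7]

Message polynomial: m(x) = 1 + 9·x + 9·x^2 (mod 11).
For each evaluation point α_i, compute m(α_i) mod 11:
  α_1 = 3: Horner steps 9 → 3 → 10, so m(3) = 10.
  α_2 = 10: Horner steps 9 → 0 → 1, so m(10) = 1.
  α_3 = 2: Horner steps 9 → 5 → 0, so m(2) = 0.
  α_4 = 6: Horner steps 9 → 8 → 5, so m(6) = 5.
  α_5 = 4: Horner steps 9 → 1 → 5, so m(4) = 5.
  α_6 = 5: Horner steps 9 → 10 → 7, so m(5) = 7.
Codeword c = [10, 1, 0, 5, 5, 7] ∈ F_11^6.


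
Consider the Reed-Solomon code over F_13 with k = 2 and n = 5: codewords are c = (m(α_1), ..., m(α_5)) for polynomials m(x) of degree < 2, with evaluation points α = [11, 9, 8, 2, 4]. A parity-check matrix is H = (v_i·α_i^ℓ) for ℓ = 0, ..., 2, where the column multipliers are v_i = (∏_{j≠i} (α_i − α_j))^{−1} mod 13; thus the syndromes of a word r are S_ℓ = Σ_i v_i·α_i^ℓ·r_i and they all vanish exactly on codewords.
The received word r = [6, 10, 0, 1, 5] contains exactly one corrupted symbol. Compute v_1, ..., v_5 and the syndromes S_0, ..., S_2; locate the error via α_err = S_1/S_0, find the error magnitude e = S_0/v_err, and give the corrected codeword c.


S = (1, 9, 3), error at position 2, error magnitude e = 8, c = [6, 2, 0, 1, 5].

Step 1: column multipliers v_i = (∏_{j≠i}(α_i − α_j))^{−1} mod 13.
  i = 1 (α = 11): (11−9)(11−8)(11−2)(11−4) = 2·3·9·7 = 378 ≡ 1, so v_1 = 1^{−1} = 1 (mod 13).
  i = 2 (α = 9): (9−11)(9−8)(9−2)(9−4) = (−2)·1·7·5 = −70 ≡ 8, so v_2 = 8^{−1} = 5 (mod 13).
  i = 3 (α = 8): (8−11)(8−9)(8−2)(8−4) = (−3)·(−1)·6·4 = 72 ≡ 7, so v_3 = 7^{−1} = 2 (mod 13).
  i = 4 (α = 2): (2−11)(2−9)(2−8)(2−4) = (−9)·(−7)·(−6)·(−2) = 756 ≡ 2, so v_4 = 2^{−1} = 7 (mod 13).
  i = 5 (α = 4): (4−11)(4−9)(4−8)(4−2) = (−7)·(−5)·(−4)·2 = −280 ≡ 6, so v_5 = 6^{−1} = 11 (mod 13).
  v = [1, 5, 2, 7, 11].
Step 2: syndromes of r = [6, 10, 0, 1, 5] (all sums mod 13).
  S_0 = Σ v_i r_i = 1·6 + 5·10 + 2·0 + 7·1 + 11·5 = 118 ≡ 1.
  S_1 = Σ v_i α_i r_i = 1·11·6 + 5·9·10 + 2·8·0 + 7·2·1 + 11·4·5 = 750 ≡ 9.
  α_i^2 mod 13 = [4, 3, 12, 4, 3].
  S_2 = Σ v_i α_i^2 r_i = 1·4·6 + 5·3·10 + 2·12·0 + 7·4·1 + 11·3·5 = 367 ≡ 3.
  S = (1, 9, 3) ≠ 0, so r is not a codeword (an error is present).
Step 3: locate the error. For a single error e at position i, S_ℓ = v_i·e·α_i^ℓ, so α_err = S_1/S_0.
  S_0^{−1} = 1^{−1} = 1 (mod 13), so α_err = 9·1 = 9 ≡ 9 = α_2. Error position i = 2.
  Consistency check: S_2/S_1 = 3·3 = 9 ≡ 9 = α_err ✓ (single-error assumption holds).
Step 4: error magnitude e = S_0/v_2 = S_0·∏_{j≠2}(α_2 − α_j) = 1·8 = 8 ≡ 8 (mod 13).
Step 5: correct position 2: c_2 = r_2 − e = 10 − 8 ≡ 2 (mod 13). Hence c = [6, 2, 0, 1, 5].
  Check: interpolating c through the α_i gives m(x) = 10 + 2·x (degree < 2) with m(α_i) = c_i for every i, so c is indeed a codeword.


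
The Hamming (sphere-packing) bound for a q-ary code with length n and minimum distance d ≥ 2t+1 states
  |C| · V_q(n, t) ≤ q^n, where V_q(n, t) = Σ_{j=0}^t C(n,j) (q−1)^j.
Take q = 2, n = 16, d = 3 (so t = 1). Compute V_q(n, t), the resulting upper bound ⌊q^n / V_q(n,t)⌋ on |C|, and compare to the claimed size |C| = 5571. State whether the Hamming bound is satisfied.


V_q(n, t) = 17, q^n = 65536, Hamming bound = 3855, |C| = 5571 > bound (violated).

Step 1: Compute V_q(n, t) = Σ_{j=0}^1 C(n, j) (q−1)^j.
  j = 0: C(16,0)·(1)^0 = 1·1 = 1.
  j = 1: C(16,1)·(1)^1 = 16·1 = 16.
  V_q(n, t) = 1 + 16 = 17.
Step 2: q^n = 2^16 = 65536.
Step 3: Hamming bound ⌊q^n / V_q(n,t)⌋ = ⌊65536/17⌋ = 3855.
Step 4: Compare |C| = 5571 to 3855: violated.
The claimed |C| lies above the Hamming bound, so no 2-ary code of length 16 with d ≥ 3 can have 5571 codewords.


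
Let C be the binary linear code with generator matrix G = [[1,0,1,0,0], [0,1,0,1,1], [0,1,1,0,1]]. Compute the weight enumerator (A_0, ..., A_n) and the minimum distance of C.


Weight distribution: A_0 = 1, A_2 = 3, A_3 = 3, A_5 = 1. Minimum distance d = 2.

Enumerate all 2^3 = 8 messages m ∈ F_2^3.
For each, compute codeword c = mG in F_2^5, then tally its weight.
  m = 000 → c = 00000, weight = 0.
  m = 100 → c = 10100, weight = 2.
  m = 010 → c = 01011, weight = 3.
  m = 110 → c = 11111, weight = 5.
  m = 001 → c = 01101, weight = 3.
  m = 101 → c = 11001, weight = 3.
  m = 011 → c = 00110, weight = 2.
  m = 111 → c = 10010, weight = 2.
Tally weights:
  weight 0: 1 codewords.
  weight 2: 3 codewords.
  weight 3: 3 codewords.
  weight 5: 1 codewords.
Minimum distance d = smallest w > 0 with A_w > 0 = 2.
Sanity: Σ A_w = 8 = 2^3 = 8 ✓.


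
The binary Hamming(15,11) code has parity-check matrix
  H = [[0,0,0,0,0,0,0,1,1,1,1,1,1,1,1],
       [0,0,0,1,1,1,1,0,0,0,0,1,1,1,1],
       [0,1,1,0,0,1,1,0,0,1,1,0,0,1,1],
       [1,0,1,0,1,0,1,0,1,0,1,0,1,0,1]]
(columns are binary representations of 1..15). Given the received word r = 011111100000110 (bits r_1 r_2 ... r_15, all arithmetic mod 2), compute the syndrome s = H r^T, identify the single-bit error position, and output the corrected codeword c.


s = (0, 0, 1, 0)^T, error position = 2, corrected codeword c = 001111100000110

Compute s = H r^T mod 2 one row at a time:
  s_1 = 0 + 0 + 0 + 0 + 0 + 1 + 1 + 0 = 2 ≡ 0 (mod 2).
  s_2 = 1 + 1 + 1 + 1 + 0 + 1 + 1 + 0 = 6 ≡ 0 (mod 2).
  s_3 = 1 + 1 + 1 + 1 + 0 + 0 + 1 + 0 = 5 ≡ 1 (mod 2).
  s_4 = 0 + 1 + 1 + 1 + 0 + 0 + 1 + 0 = 4 ≡ 0 (mod 2).
s = (0, 0, 1, 0)^T — this equals column 2 of H (binary 0010), so error is at position 2.
Correct: flip bit 2 of r = 011111100000110 to get c = 001111100000110.


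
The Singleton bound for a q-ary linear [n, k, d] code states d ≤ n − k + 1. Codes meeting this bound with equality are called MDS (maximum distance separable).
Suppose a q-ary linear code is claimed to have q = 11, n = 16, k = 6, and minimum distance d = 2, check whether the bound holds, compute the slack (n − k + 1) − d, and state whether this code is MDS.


Singleton RHS = n − k + 1 = 11, slack = 9, bound satisfied, not MDS.

Singleton bound: d ≤ n − k + 1.
Here n = 16, k = 6, so n − k + 1 = 11.
Given d = 2, check d ≤ 11: YES.
Slack = (n − k + 1) − d = 9.
The code is NOT MDS (slack = 9 > 0).
Description: the claimed parameters are [16, 6, 2]_11; such a code would be non-MDS.


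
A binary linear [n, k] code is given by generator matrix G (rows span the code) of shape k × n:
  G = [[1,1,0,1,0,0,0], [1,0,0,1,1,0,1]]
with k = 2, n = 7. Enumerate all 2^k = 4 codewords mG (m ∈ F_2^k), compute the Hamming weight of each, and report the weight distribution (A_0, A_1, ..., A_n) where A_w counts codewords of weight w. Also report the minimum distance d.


Weight distribution: A_0 = 1, A_3 = 2, A_4 = 1. Minimum distance d = 3.

Enumerate all 2^2 = 4 messages m ∈ F_2^2.
For each, compute codeword c = mG in F_2^7, then tally its weight.
  m = 00 → c = 0000000, weight = 0.
  m = 10 → c = 1101000, weight = 3.
  m = 01 → c = 1001101, weight = 4.
  m = 11 → c = 0100101, weight = 3.
Tally weights:
  weight 0: 1 codewords.
  weight 3: 2 codewords.
  weight 4: 1 codewords.
Minimum distance d = smallest w > 0 with A_w > 0 = 3.
Sanity: Σ A_w = 4 = 2^2 = 4 ✓.


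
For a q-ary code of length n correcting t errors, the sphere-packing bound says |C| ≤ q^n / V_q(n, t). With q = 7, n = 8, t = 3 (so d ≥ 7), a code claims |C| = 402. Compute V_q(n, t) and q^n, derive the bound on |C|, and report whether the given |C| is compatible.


V_q(n, t) = 13153, q^n = 5764801, Hamming bound = 438, |C| = 402 ≤ bound (satisfied).

Step 1: Compute V_q(n, t) = Σ_{j=0}^3 C(n, j) (q−1)^j.
  j = 0: C(8,0)·(6)^0 = 1·1 = 1.
  j = 1: C(8,1)·(6)^1 = 8·6 = 48.
  j = 2: C(8,2)·(6)^2 = 28·36 = 1008.
  j = 3: C(8,3)·(6)^3 = 56·216 = 12096.
  V_q(n, t) = 1 + 48 + 1008 + 12096 = 13153.
Step 2: q^n = 7^8 = 5764801.
Step 3: Hamming bound ⌊q^n / V_q(n,t)⌋ = ⌊5764801/13153⌋ = 438.
Step 4: Compare |C| = 402 to 438: satisfied.
The claimed |C| lies below the Hamming bound.


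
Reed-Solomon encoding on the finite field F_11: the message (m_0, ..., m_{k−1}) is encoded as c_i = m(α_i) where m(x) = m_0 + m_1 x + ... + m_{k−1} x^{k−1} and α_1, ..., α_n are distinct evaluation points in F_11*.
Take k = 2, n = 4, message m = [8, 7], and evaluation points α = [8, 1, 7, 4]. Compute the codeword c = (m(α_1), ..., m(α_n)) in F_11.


c = [9, 4, 2, 3]

Message polynomial: m(x) = 8 + 7·x (mod 11).
For each evaluation point α_i, compute m(α_i) mod 11:
  α_1 = 8: Horner steps 7 → 9, so m(8) = 9.
  α_2 = 1: Horner steps 7 → 4, so m(1) = 4.
  α_3 = 7: Horner steps 7 → 2, so m(7) = 2.
  α_4 = 4: Horner steps 7 → 3, so m(4) = 3.
Codeword c = [9, 4, 2, 3] ∈ F_11^4.
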